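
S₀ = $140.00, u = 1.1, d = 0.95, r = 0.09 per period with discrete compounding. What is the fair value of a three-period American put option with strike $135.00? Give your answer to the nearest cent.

Risk-neutral probability p = (1 + 0.09 − 0.95)/(1.1 − 0.95) = 0.1400/0.1500 = 0.9333
Terminal stock prices: S_uuu = 186.3, S_uud = 160.9, S_udd = 139, S_ddd = 120
Terminal payoffs (K − S): max(-51.34, 0) = 0, max(-25.93, 0) = 0, max(-3.985, 0) = 0, max(14.97, 0) = 14.97
Node uu (S = 169.4): continuation = 1/1.09·[0.9333·0.0000 + 0.0667·0.0000] = 0.0000; exercise value = 0.0000 ≤ continuation, so V_uu = 0.0000
Node ud (S = 146.3): continuation = 1/1.09·[0.9333·0.0000 + 0.0667·0.0000] = 0.0000; exercise value = 0.0000 ≤ continuation, so V_ud = 0.0000
Node dd (S = 126.3): continuation = 1/1.09·[0.9333·0.0000 + 0.0667·14.9675] = 0.9154; exercise value = 8.6500 > continuation, so V_dd = 8.6500 (exercise)
Node u (S = 154): continuation = 1/1.09·[0.9333·0.0000 + 0.0667·0.0000] = 0.0000; exercise value = 0.0000 ≤ continuation, so V_u = 0.0000
Node d (S = 133): continuation = 1/1.09·[0.9333·0.0000 + 0.0667·8.6500] = 0.5291; exercise value = 2.0000 > continuation, so V_d = 2.0000 (exercise)
Node 0 (S = 140): continuation = 1/1.09·[0.9333·0.0000 + 0.0667·2.0000] = 0.1223; exercise value = 0.0000 ≤ continuation, so V_0 = 0.1223

$0.12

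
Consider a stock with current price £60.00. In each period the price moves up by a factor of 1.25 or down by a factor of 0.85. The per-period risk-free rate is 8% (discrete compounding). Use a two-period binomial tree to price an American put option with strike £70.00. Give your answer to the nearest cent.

Risk-neutral probability p = (1 + 0.08 − 0.85)/(1.25 − 0.85) = 0.2300/0.4000 = 0.5750
Terminal stock prices: S_uu = 93.75, S_ud = 63.75, S_dd = 43.35
Terminal payoffs (K − S): max(-23.75, 0) = 0, max(6.25, 0) = 6.25, max(26.65, 0) = 26.65
Node u (S = 75): continuation = 1/1.08·[0.5750·0.0000 + 0.4250·6.2500] = 2.4595; exercise value = 0.0000 ≤ continuation, so V_u = 2.4595
Node d (S = 51): continuation = 1/1.08·[0.5750·6.2500 + 0.4250·26.6500] = 13.8148; exercise value = 19.0000 > continuation, so V_d = 19.0000 (exercise)
Node 0 (S = 60): continuation = 1/1.08·[0.5750·2.4595 + 0.4250·19.0000] = 8.7863; exercise value = 10.0000 > continuation, so V_0 = 10.0000 (exercise)

£10.00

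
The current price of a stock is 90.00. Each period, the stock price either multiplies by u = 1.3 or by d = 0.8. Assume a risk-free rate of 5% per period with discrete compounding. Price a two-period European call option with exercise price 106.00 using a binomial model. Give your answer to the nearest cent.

Risk-neutral probability p = (1 + 0.05 − 0.8)/(1.3 − 0.8) = 0.2500/0.5000 = 0.5000
Terminal stock prices: S_uu = 152.1, S_ud = 93.6, S_dd = 57.6
Terminal payoffs (S − K): max(46.1, 0) = 46.1, max(-12.4, 0) = 0, max(-48.4, 0) = 0
Node u (S = 117): V_u = 1/1.05·[0.5000·46.1000 + 0.5000·0.0000] = 21.9524
Node d (S = 72): V_d = 1/1.05·[0.5000·0.0000 + 0.5000·0.0000] = 0.0000
Node 0 (S = 90): V_0 = 1/1.05·[0.5000·21.9524 + 0.5000·0.0000] = 10.4535

10.45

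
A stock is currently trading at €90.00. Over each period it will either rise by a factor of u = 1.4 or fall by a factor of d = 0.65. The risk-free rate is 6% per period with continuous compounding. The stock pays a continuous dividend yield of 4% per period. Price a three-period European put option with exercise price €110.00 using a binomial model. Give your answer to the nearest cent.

Per-period risk-free factor R = e^0.06 = 1.0618; dividend-adjusted growth = e^(0.06−0.04) = 1.0202.
Risk-neutral probability p = (1.0202 − 0.65)/(1.4 − 0.65) = 0.3702/0.7500 = 0.4936
Terminal stock prices: S_uuu = 247, S_uud = 114.7, S_udd = 53.23, S_ddd = 24.72
Terminal payoffs (K − S): max(-137, 0) = 0, max(-4.66, 0) = 0, max(56.77, 0) = 56.77, max(85.28, 0) = 85.28
Node uu (S = 176.4): V_uu = e^(−0.06)·[0.4936·0.0000 + 0.5064·0.0000] = 0.0000
Node ud (S = 81.9): V_ud = e^(−0.06)·[0.4936·0.0000 + 0.5064·56.7650] = 27.0717
Node dd (S = 38.03): V_dd = e^(−0.06)·[0.4936·56.7650 + 0.5064·85.2837] = 67.0601
Node u (S = 126): V_u = e^(−0.06)·[0.4936·0.0000 + 0.5064·27.0717] = 12.9107
Node d (S = 58.5): V_d = e^(−0.06)·[0.4936·27.0717 + 0.5064·67.0601] = 44.5659
Node 0 (S = 90): V_0 = e^(−0.06)·[0.4936·12.9107 + 0.5064·44.5659] = 27.2555

€27.26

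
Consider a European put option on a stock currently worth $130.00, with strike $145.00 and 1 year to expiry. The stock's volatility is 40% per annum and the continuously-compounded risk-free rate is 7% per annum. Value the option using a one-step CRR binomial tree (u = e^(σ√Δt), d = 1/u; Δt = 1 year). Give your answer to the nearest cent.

$27.54

CRR parameters: u = e^(σ√Δt) = e^(0.4·√1) = 1.4918, d = 1/u = 0.6703
Per-period rate: rΔt = 0.07·1 = 0.07, so R = e^0.07 = 1.0725
Risk-neutral probability p = (e^0.07 − 0.6703)/(1.4918 − 0.6703) = 0.4022/0.8215 = 0.4896
Terminal stock prices: S_u = 193.9, S_d = 87.14
Terminal payoffs (K − S): max(-48.94, 0) = 0, max(57.86, 0) = 57.86
Node 0 (S = 130): V_0 = e^(−0.07)·[0.4896·0.0000 + 0.5104·57.8584] = 27.5358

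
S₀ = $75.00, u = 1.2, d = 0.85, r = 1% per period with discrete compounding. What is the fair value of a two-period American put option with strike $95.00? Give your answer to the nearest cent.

$21.30

Risk-neutral probability p = (1 + 0.01 − 0.85)/(1.2 − 0.85) = 0.1600/0.3500 = 0.4571
Terminal stock prices: S_uu = 108, S_ud = 76.5, S_dd = 54.19
Terminal payoffs (K − S): max(-13, 0) = 0, max(18.5, 0) = 18.5, max(40.81, 0) = 40.81
Node u (S = 90): continuation = 1/1.01·[0.4571·0.0000 + 0.5429·18.5000] = 9.9434; exercise value = 5.0000 ≤ continuation, so V_u = 9.9434
Node d (S = 63.75): continuation = 1/1.01·[0.4571·18.5000 + 0.5429·40.8125] = 30.3094; exercise value = 31.2500 > continuation, so V_d = 31.2500 (exercise)
Node 0 (S = 75): continuation = 1/1.01·[0.4571·9.9434 + 0.5429·31.2500] = 21.2969; exercise value = 20.0000 ≤ continuation, so V_0 = 21.2969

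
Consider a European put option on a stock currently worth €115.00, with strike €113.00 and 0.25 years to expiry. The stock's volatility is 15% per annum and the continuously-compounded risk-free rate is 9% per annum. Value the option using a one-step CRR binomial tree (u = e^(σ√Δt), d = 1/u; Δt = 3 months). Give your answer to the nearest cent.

CRR parameters: u = e^(σ√Δt) = e^(0.15·√0.25) = 1.0779, d = 1/u = 0.9277
Per-period rate: rΔt = 0.09·0.25 = 0.0225, so R = e^0.0225 = 1.0228
Risk-neutral probability p = (e^0.0225 − 0.9277)/(1.0779 − 0.9277) = 0.0950/0.1501 = 0.6328
Terminal stock prices: S_u = 124, S_d = 106.7
Terminal payoffs (K − S): max(-10.96, 0) = 0, max(6.309, 0) = 6.309
Node 0 (S = 115): V_0 = e^(−0.0225)·[0.6328·0.0000 + 0.3672·6.3095] = 2.2652

€2.27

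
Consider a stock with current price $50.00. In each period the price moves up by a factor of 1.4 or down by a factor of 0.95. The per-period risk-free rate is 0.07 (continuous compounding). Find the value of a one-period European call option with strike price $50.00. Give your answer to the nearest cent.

Risk-neutral probability p = (e^0.07 − 0.95)/(1.4 − 0.95) = 0.1225/0.4500 = 0.2722
Terminal stock prices: S_u = 70, S_d = 47.5
Terminal payoffs (S − K): max(20, 0) = 20, max(-2.5, 0) = 0
Node 0 (S = 50): V_0 = e^(−0.07)·[0.2722·20.0000 + 0.7278·0.0000] = 5.0767

$5.08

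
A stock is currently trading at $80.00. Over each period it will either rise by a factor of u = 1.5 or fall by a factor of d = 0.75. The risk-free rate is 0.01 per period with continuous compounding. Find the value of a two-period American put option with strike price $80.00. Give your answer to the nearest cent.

$14.64

Risk-neutral probability p = (e^0.01 − 0.75)/(1.5 − 0.75) = 0.2601/0.7500 = 0.3467
Terminal stock prices: S_uu = 180, S_ud = 90, S_dd = 45
Terminal payoffs (K − S): max(-100, 0) = 0, max(-10, 0) = 0, max(35, 0) = 35
Node u (S = 120): continuation = e^(−0.01)·[0.3467·0.0000 + 0.6533·0.0000] = 0.0000; exercise value = 0.0000 ≤ continuation, so V_u = 0.0000
Node d (S = 60): continuation = e^(−0.01)·[0.3467·0.0000 + 0.6533·35.0000] = 22.6368; exercise value = 20.0000 ≤ continuation, so V_d = 22.6368
Node 0 (S = 80): continuation = e^(−0.01)·[0.3467·0.0000 + 0.6533·22.6368] = 14.6407; exercise value = 0.0000 ≤ continuation, so V_0 = 14.6407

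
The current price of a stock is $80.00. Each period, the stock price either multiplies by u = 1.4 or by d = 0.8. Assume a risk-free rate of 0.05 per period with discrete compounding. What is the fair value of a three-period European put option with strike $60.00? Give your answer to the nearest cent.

$3.26

Risk-neutral probability p = (1 + 0.05 − 0.8)/(1.4 − 0.8) = 0.2500/0.6000 = 0.4167
Terminal stock prices: S_uuu = 219.5, S_uud = 125.4, S_udd = 71.68, S_ddd = 40.96
Terminal payoffs (K − S): max(-159.5, 0) = 0, max(-65.44, 0) = 0, max(-11.68, 0) = 0, max(19.04, 0) = 19.04
Node uu (S = 156.8): V_uu = 1/1.05·[0.4167·0.0000 + 0.5833·0.0000] = 0.0000
Node ud (S = 89.6): V_ud = 1/1.05·[0.4167·0.0000 + 0.5833·0.0000] = 0.0000
Node dd (S = 51.2): V_dd = 1/1.05·[0.4167·0.0000 + 0.5833·19.0400] = 10.5778
Node u (S = 112): V_u = 1/1.05·[0.4167·0.0000 + 0.5833·0.0000] = 0.0000
Node d (S = 64): V_d = 1/1.05·[0.4167·0.0000 + 0.5833·10.5778] = 5.8765
Node 0 (S = 80): V_0 = 1/1.05·[0.4167·0.0000 + 0.5833·5.8765] = 3.2647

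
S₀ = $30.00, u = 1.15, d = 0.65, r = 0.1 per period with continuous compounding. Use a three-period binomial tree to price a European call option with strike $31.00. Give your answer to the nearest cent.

Risk-neutral probability p = (e^0.1 − 0.65)/(1.15 − 0.65) = 0.4552/0.5000 = 0.9103
Terminal stock prices: S_uuu = 45.63, S_uud = 25.79, S_udd = 14.58, S_ddd = 8.239
Terminal payoffs (S − K): max(14.63, 0) = 14.63, max(-5.211, 0) = 0, max(-16.42, 0) = 0, max(-22.76, 0) = 0
Node uu (S = 39.67): V_uu = e^(−0.1)·[0.9103·14.6262 + 0.0897·0.0000] = 12.0478
Node ud (S = 22.43): V_ud = e^(−0.1)·[0.9103·0.0000 + 0.0897·0.0000] = 0.0000
Node dd (S = 12.68): V_dd = e^(−0.1)·[0.9103·0.0000 + 0.0897·0.0000] = 0.0000
Node u (S = 34.5): V_u = e^(−0.1)·[0.9103·12.0478 + 0.0897·0.0000] = 9.9239
Node d (S = 19.5): V_d = e^(−0.1)·[0.9103·0.0000 + 0.0897·0.0000] = 0.0000
Node 0 (S = 30): V_0 = e^(−0.1)·[0.9103·9.9239 + 0.0897·0.0000] = 8.1744

$8.17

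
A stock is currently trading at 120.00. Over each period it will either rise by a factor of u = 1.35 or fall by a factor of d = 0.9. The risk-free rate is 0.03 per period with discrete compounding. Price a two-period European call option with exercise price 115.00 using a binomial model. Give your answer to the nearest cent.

20.09

Risk-neutral probability p = (1 + 0.03 − 0.9)/(1.35 − 0.9) = 0.1300/0.4500 = 0.2889
Terminal stock prices: S_uu = 218.7, S_ud = 145.8, S_dd = 97.2
Terminal payoffs (S − K): max(103.7, 0) = 103.7, max(30.8, 0) = 30.8, max(-17.8, 0) = 0
Node u (S = 162): V_u = 1/1.03·[0.2889·103.7000 + 0.7111·30.8000] = 50.3495
Node d (S = 108): V_d = 1/1.03·[0.2889·30.8000 + 0.7111·0.0000] = 8.6386
Node 0 (S = 120): V_0 = 1/1.03·[0.2889·50.3495 + 0.7111·8.6386] = 20.0859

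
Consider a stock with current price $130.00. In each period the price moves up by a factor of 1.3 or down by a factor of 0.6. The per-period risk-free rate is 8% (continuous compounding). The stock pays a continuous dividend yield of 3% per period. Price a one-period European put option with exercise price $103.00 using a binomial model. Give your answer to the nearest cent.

Per-period risk-free factor R = e^0.08 = 1.0833; dividend-adjusted growth = e^(0.08−0.03) = 1.0513.
Risk-neutral probability p = (1.0513 − 0.6)/(1.3 − 0.6) = 0.4513/0.7000 = 0.6447
Terminal stock prices: S_u = 169, S_d = 78
Terminal payoffs (K − S): max(-66, 0) = 0, max(25, 0) = 25
Node 0 (S = 130): V_0 = e^(−0.08)·[0.6447·0.0000 + 0.3553·25.0000] = 8.2002

$8.20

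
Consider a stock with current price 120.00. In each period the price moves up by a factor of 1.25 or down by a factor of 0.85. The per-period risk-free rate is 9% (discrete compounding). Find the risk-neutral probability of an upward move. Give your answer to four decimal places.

p = 0.6000

Risk-neutral probability p = (1 + 0.09 − 0.85)/(1.25 − 0.85) = 0.2400/0.4000 = 0.6000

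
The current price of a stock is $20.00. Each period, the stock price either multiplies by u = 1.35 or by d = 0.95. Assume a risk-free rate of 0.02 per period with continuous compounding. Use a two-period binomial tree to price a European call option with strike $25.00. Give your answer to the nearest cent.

$0.52

Risk-neutral probability p = (e^0.02 − 0.95)/(1.35 − 0.95) = 0.0702/0.4000 = 0.1755
Terminal stock prices: S_uu = 36.45, S_ud = 25.65, S_dd = 18.05
Terminal payoffs (S − K): max(11.45, 0) = 11.45, max(0.65, 0) = 0.65, max(-6.95, 0) = 0
Node u (S = 27): V_u = e^(−0.02)·[0.1755·11.4500 + 0.8245·0.6500] = 2.4950
Node d (S = 19): V_d = e^(−0.02)·[0.1755·0.6500 + 0.8245·0.0000] = 0.1118
Node 0 (S = 20): V_0 = e^(−0.02)·[0.1755·2.4950 + 0.8245·0.1118] = 0.5196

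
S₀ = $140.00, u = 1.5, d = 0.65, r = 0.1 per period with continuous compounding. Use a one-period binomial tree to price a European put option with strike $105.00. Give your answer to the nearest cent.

Risk-neutral probability p = (e^0.1 − 0.65)/(1.5 − 0.65) = 0.4552/0.8500 = 0.5355
Terminal stock prices: S_u = 210, S_d = 91
Terminal payoffs (K − S): max(-105, 0) = 0, max(14, 0) = 14
Node 0 (S = 140): V_0 = e^(−0.1)·[0.5355·0.0000 + 0.4645·14.0000] = 5.8842

$5.88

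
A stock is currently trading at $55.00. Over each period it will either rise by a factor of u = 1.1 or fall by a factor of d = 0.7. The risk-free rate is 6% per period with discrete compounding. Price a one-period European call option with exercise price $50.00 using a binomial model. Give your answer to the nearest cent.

Risk-neutral probability p = (1 + 0.06 − 0.7)/(1.1 − 0.7) = 0.3600/0.4000 = 0.9000
Terminal stock prices: S_u = 60.5, S_d = 38.5
Terminal payoffs (S − K): max(10.5, 0) = 10.5, max(-11.5, 0) = 0
Node 0 (S = 55): V_0 = 1/1.06·[0.9000·10.5000 + 0.1000·0.0000] = 8.9151

$8.92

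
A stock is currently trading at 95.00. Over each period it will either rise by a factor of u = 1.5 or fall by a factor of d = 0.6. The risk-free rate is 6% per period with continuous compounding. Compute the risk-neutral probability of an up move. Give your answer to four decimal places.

Risk-neutral probability p = (e^0.06 − 0.6)/(1.5 − 0.6) = 0.4618/0.9000 = 0.5132

p = 0.5132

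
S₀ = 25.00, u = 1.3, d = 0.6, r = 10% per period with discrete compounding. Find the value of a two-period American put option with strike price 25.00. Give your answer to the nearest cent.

Risk-neutral probability p = (1 + 0.1 − 0.6)/(1.3 − 0.6) = 0.5000/0.7000 = 0.7143
Terminal stock prices: S_uu = 42.25, S_ud = 19.5, S_dd = 9
Terminal payoffs (K − S): max(-17.25, 0) = 0, max(5.5, 0) = 5.5, max(16, 0) = 16
Node u (S = 32.5): continuation = 1/1.1·[0.7143·0.0000 + 0.2857·5.5000] = 1.4286; exercise value = 0.0000 ≤ continuation, so V_u = 1.4286
Node d (S = 15): continuation = 1/1.1·[0.7143·5.5000 + 0.2857·16.0000] = 7.7273; exercise value = 10.0000 > continuation, so V_d = 10.0000 (exercise)
Node 0 (S = 25): continuation = 1/1.1·[0.7143·1.4286 + 0.2857·10.0000] = 3.5250; exercise value = 0.0000 ≤ continuation, so V_0 = 3.5250

3.53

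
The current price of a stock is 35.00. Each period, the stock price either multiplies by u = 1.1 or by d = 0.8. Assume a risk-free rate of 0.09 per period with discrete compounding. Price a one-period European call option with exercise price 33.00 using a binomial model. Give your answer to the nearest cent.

4.88

Risk-neutral probability p = (1 + 0.09 − 0.8)/(1.1 − 0.8) = 0.2900/0.3000 = 0.9667
Terminal stock prices: S_u = 38.5, S_d = 28
Terminal payoffs (S − K): max(5.5, 0) = 5.5, max(-5, 0) = 0
Node 0 (S = 35): V_0 = 1/1.09·[0.9667·5.5000 + 0.0333·0.0000] = 4.8777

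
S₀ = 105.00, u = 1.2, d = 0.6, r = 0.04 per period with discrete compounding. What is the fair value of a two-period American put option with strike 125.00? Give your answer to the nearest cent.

Risk-neutral probability p = (1 + 0.04 − 0.6)/(1.2 − 0.6) = 0.4400/0.6000 = 0.7333
Terminal stock prices: S_uu = 151.2, S_ud = 75.6, S_dd = 37.8
Terminal payoffs (K − S): max(-26.2, 0) = 0, max(49.4, 0) = 49.4, max(87.2, 0) = 87.2
Node u (S = 126): continuation = 1/1.04·[0.7333·0.0000 + 0.2667·49.4000] = 12.6667; exercise value = 0.0000 ≤ continuation, so V_u = 12.6667
Node d (S = 63): continuation = 1/1.04·[0.7333·49.4000 + 0.2667·87.2000] = 57.1923; exercise value = 62.0000 > continuation, so V_d = 62.0000 (exercise)
Node 0 (S = 105): continuation = 1/1.04·[0.7333·12.6667 + 0.2667·62.0000] = 24.8291; exercise value = 20.0000 ≤ continuation, so V_0 = 24.8291

24.83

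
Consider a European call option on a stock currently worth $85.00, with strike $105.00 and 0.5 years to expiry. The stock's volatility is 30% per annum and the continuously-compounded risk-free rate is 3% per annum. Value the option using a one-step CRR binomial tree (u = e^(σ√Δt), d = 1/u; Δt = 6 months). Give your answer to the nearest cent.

$0.04

CRR parameters: u = e^(σ√Δt) = e^(0.3·√0.5) = 1.2363, d = 1/u = 0.8089
Per-period rate: rΔt = 0.03·0.5 = 0.015, so R = e^0.015 = 1.0151
Risk-neutral probability p = (e^0.015 − 0.8089)/(1.2363 − 0.8089) = 0.2063/0.4275 = 0.4825
Terminal stock prices: S_u = 105.1, S_d = 68.75
Terminal payoffs (S − K): max(0.08644, 0) = 0.08644, max(-36.25, 0) = 0
Node 0 (S = 85): V_0 = e^(−0.015)·[0.4825·0.0864 + 0.5175·0.0000] = 0.0411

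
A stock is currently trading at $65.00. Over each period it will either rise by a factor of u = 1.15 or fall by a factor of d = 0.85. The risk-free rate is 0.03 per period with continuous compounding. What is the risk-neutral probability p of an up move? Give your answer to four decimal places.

Risk-neutral probability p = (e^0.03 − 0.85)/(1.15 − 0.85) = 0.1805/0.3000 = 0.6015

p = 0.6015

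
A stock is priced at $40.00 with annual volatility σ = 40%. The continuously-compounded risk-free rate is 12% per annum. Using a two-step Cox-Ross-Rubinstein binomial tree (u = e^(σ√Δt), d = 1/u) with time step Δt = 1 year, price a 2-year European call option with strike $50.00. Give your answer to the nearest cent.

$9.51

CRR parameters: u = e^(σ√Δt) = e^(0.4·√1) = 1.4918, d = 1/u = 0.6703
Per-period rate: rΔt = 0.12·1 = 0.12, so R = e^0.12 = 1.1275
Risk-neutral probability p = (e^0.12 − 0.6703)/(1.4918 − 0.6703) = 0.4572/0.8215 = 0.5565
Terminal stock prices: S_uu = 89.02, S_ud = 40, S_dd = 17.97
Terminal payoffs (S − K): max(39.02, 0) = 39.02, max(-10, 0) = 0, max(-32.03, 0) = 0
Node u (S = 59.67): V_u = e^(−0.12)·[0.5565·39.0216 + 0.4435·0.0000] = 19.2604
Node d (S = 26.81): V_d = e^(−0.12)·[0.5565·0.0000 + 0.4435·0.0000] = 0.0000
Node 0 (S = 40): V_0 = e^(−0.12)·[0.5565·19.2604 + 0.4435·0.0000] = 9.5066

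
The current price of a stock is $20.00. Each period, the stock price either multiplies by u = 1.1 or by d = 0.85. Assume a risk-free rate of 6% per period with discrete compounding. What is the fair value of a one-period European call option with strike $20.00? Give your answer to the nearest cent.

Risk-neutral probability p = (1 + 0.06 − 0.85)/(1.1 − 0.85) = 0.2100/0.2500 = 0.8400
Terminal stock prices: S_u = 22, S_d = 17
Terminal payoffs (S − K): max(2, 0) = 2, max(-3, 0) = 0
Node 0 (S = 20): V_0 = 1/1.06·[0.8400·2.0000 + 0.1600·0.0000] = 1.5849

$1.58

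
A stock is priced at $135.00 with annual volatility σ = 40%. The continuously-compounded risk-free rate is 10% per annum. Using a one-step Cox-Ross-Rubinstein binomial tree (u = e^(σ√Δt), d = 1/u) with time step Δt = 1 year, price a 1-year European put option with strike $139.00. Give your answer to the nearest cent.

CRR parameters: u = e^(σ√Δt) = e^(0.4·√1) = 1.4918, d = 1/u = 0.6703
Per-period rate: rΔt = 0.1·1 = 0.1, so R = e^0.1 = 1.1052
Risk-neutral probability p = (e^0.1 − 0.6703)/(1.4918 − 0.6703) = 0.4349/0.8215 = 0.5293
Terminal stock prices: S_u = 201.4, S_d = 90.49
Terminal payoffs (K − S): max(-62.4, 0) = 0, max(48.51, 0) = 48.51
Node 0 (S = 135): V_0 = e^(−0.1)·[0.5293·0.0000 + 0.4707·48.5068] = 20.6579

$20.66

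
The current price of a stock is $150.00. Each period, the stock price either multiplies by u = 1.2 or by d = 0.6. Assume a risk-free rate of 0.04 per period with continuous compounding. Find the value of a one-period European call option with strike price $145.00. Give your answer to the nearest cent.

Risk-neutral probability p = (e^0.04 − 0.6)/(1.2 − 0.6) = 0.4408/0.6000 = 0.7347
Terminal stock prices: S_u = 180, S_d = 90
Terminal payoffs (S − K): max(35, 0) = 35, max(-55, 0) = 0
Node 0 (S = 150): V_0 = e^(−0.04)·[0.7347·35.0000 + 0.2653·0.0000] = 24.7057

$24.71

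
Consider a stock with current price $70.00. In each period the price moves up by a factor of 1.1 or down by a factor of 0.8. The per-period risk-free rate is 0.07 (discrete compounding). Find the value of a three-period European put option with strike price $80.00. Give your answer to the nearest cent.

Risk-neutral probability p = (1 + 0.07 − 0.8)/(1.1 − 0.8) = 0.2700/0.3000 = 0.9000
Terminal stock prices: S_uuu = 93.17, S_uud = 67.76, S_udd = 49.28, S_ddd = 35.84
Terminal payoffs (K − S): max(-13.17, 0) = 0, max(12.24, 0) = 12.24, max(30.72, 0) = 30.72, max(44.16, 0) = 44.16
Node uu (S = 84.7): V_uu = 1/1.07·[0.9000·0.0000 + 0.1000·12.2400] = 1.1439
Node ud (S = 61.6): V_ud = 1/1.07·[0.9000·12.2400 + 0.1000·30.7200] = 13.1664
Node dd (S = 44.8): V_dd = 1/1.07·[0.9000·30.7200 + 0.1000·44.1600] = 29.9664
Node u (S = 77): V_u = 1/1.07·[0.9000·1.1439 + 0.1000·13.1664] = 2.1927
Node d (S = 56): V_d = 1/1.07·[0.9000·13.1664 + 0.1000·29.9664] = 13.8751
Node 0 (S = 70): V_0 = 1/1.07·[0.9000·2.1927 + 0.1000·13.8751] = 3.1410

$3.14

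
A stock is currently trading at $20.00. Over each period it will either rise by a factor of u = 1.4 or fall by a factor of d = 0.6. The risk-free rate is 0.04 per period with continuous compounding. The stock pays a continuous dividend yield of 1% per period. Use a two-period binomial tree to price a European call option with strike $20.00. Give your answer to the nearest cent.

$5.13

Per-period risk-free factor R = e^0.04 = 1.0408; dividend-adjusted growth = e^(0.04−0.01) = 1.0305.
Risk-neutral probability p = (1.0305 − 0.6)/(1.4 − 0.6) = 0.4305/0.8000 = 0.5381
Terminal stock prices: S_uu = 39.2, S_ud = 16.8, S_dd = 7.2
Terminal payoffs (S − K): max(19.2, 0) = 19.2, max(-3.2, 0) = 0, max(-12.8, 0) = 0
Node u (S = 28): V_u = e^(−0.04)·[0.5381·19.2000 + 0.4619·0.0000] = 9.9258
Node d (S = 12): V_d = e^(−0.04)·[0.5381·0.0000 + 0.4619·0.0000] = 0.0000
Node 0 (S = 20): V_0 = e^(−0.04)·[0.5381·9.9258 + 0.4619·0.0000] = 5.1314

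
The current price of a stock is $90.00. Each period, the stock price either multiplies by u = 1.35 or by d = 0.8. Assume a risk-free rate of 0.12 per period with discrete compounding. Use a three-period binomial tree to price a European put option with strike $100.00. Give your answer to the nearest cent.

$7.64

Risk-neutral probability p = (1 + 0.12 − 0.8)/(1.35 − 0.8) = 0.3200/0.5500 = 0.5818
Terminal stock prices: S_uuu = 221.4, S_uud = 131.2, S_udd = 77.76, S_ddd = 46.08
Terminal payoffs (K − S): max(-121.4, 0) = 0, max(-31.22, 0) = 0, max(22.24, 0) = 22.24, max(53.92, 0) = 53.92
Node uu (S = 164): V_uu = 1/1.12·[0.5818·0.0000 + 0.4182·0.0000] = 0.0000
Node ud (S = 97.2): V_ud = 1/1.12·[0.5818·0.0000 + 0.4182·22.2400] = 8.3039
Node dd (S = 57.6): V_dd = 1/1.12·[0.5818·22.2400 + 0.4182·53.9200] = 31.6857
Node u (S = 121.5): V_u = 1/1.12·[0.5818·0.0000 + 0.4182·8.3039] = 3.1005
Node d (S = 72): V_d = 1/1.12·[0.5818·8.3039 + 0.4182·31.6857] = 16.1444
Node 0 (S = 90): V_0 = 1/1.12·[0.5818·3.1005 + 0.4182·16.1444] = 7.6386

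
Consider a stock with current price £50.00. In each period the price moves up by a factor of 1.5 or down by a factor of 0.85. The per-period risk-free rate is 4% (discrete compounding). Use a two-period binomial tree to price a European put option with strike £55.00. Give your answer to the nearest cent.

£8.74

Risk-neutral probability p = (1 + 0.04 − 0.85)/(1.5 − 0.85) = 0.1900/0.6500 = 0.2923
Terminal stock prices: S_uu = 112.5, S_ud = 63.75, S_dd = 36.12
Terminal payoffs (K − S): max(-57.5, 0) = 0, max(-8.75, 0) = 0, max(18.88, 0) = 18.88
Node u (S = 75): V_u = 1/1.04·[0.2923·0.0000 + 0.7077·0.0000] = 0.0000
Node d (S = 42.5): V_d = 1/1.04·[0.2923·0.0000 + 0.7077·18.8750] = 12.8439
Node 0 (S = 50): V_0 = 1/1.04·[0.2923·0.0000 + 0.7077·12.8439] = 8.7400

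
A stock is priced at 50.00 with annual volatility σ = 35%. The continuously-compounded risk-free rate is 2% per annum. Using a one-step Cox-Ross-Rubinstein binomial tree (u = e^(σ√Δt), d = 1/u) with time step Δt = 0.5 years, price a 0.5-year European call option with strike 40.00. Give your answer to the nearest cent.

10.91

CRR parameters: u = e^(σ√Δt) = e^(0.35·√0.5) = 1.2808, d = 1/u = 0.7808
Per-period rate: rΔt = 0.02·0.5 = 0.01, so R = e^0.01 = 1.0101
Risk-neutral probability p = (e^0.01 − 0.7808)/(1.2808 − 0.7808) = 0.2293/0.5000 = 0.4585
Terminal stock prices: S_u = 64.04, S_d = 39.04
Terminal payoffs (S − K): max(24.04, 0) = 24.04, max(-0.962, 0) = 0
Node 0 (S = 50): V_0 = e^(−0.01)·[0.4585·24.0402 + 0.5415·0.0000] = 10.9137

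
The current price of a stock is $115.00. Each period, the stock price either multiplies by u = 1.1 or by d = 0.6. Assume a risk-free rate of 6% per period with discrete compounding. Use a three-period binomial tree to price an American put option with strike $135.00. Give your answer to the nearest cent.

Risk-neutral probability p = (1 + 0.06 − 0.6)/(1.1 − 0.6) = 0.4600/0.5000 = 0.9200
Terminal stock prices: S_uuu = 153.1, S_uud = 83.49, S_udd = 45.54, S_ddd = 24.84
Terminal payoffs (K − S): max(-18.07, 0) = 0, max(51.51, 0) = 51.51, max(89.46, 0) = 89.46, max(110.2, 0) = 110.2
Node uu (S = 139.2): continuation = 1/1.06·[0.9200·0.0000 + 0.0800·51.5100] = 3.8875; exercise value = 0.0000 ≤ continuation, so V_uu = 3.8875
Node ud (S = 75.9): continuation = 1/1.06·[0.9200·51.5100 + 0.0800·89.4600] = 51.4585; exercise value = 59.1000 > continuation, so V_ud = 59.1000 (exercise)
Node dd (S = 41.4): continuation = 1/1.06·[0.9200·89.4600 + 0.0800·110.1600] = 85.9585; exercise value = 93.6000 > continuation, so V_dd = 93.6000 (exercise)
Node u (S = 126.5): continuation = 1/1.06·[0.9200·3.8875 + 0.0800·59.1000] = 7.8345; exercise value = 8.5000 > continuation, so V_u = 8.5000 (exercise)
Node d (S = 69): continuation = 1/1.06·[0.9200·59.1000 + 0.0800·93.6000] = 58.3585; exercise value = 66.0000 > continuation, so V_d = 66.0000 (exercise)
Node 0 (S = 115): continuation = 1/1.06·[0.9200·8.5000 + 0.0800·66.0000] = 12.3585; exercise value = 20.0000 > continuation, so V_0 = 20.0000 (exercise)

$20.00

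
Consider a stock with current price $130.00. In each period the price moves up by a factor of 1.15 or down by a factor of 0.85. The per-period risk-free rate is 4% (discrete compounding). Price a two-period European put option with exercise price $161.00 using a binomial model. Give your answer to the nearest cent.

Risk-neutral probability p = (1 + 0.04 − 0.85)/(1.15 − 0.85) = 0.1900/0.3000 = 0.6333
Terminal stock prices: S_uu = 171.9, S_ud = 127.1, S_dd = 93.92
Terminal payoffs (K − S): max(-10.92, 0) = 0, max(33.92, 0) = 33.92, max(67.08, 0) = 67.08
Node u (S = 149.5): V_u = 1/1.04·[0.6333·0.0000 + 0.3667·33.9250] = 11.9607
Node d (S = 110.5): V_d = 1/1.04·[0.6333·33.9250 + 0.3667·67.0750] = 44.3077
Node 0 (S = 130): V_0 = 1/1.04·[0.6333·11.9607 + 0.3667·44.3077] = 22.9051

$22.91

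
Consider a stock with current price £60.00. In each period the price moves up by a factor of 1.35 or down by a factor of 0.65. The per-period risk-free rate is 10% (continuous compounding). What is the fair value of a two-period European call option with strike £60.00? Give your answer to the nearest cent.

Risk-neutral probability p = (e^0.1 − 0.65)/(1.35 − 0.65) = 0.4552/0.7000 = 0.6502
Terminal stock prices: S_uu = 109.4, S_ud = 52.65, S_dd = 25.35
Terminal payoffs (S − K): max(49.35, 0) = 49.35, max(-7.35, 0) = 0, max(-34.65, 0) = 0
Node u (S = 81): V_u = e^(−0.1)·[0.6502·49.3500 + 0.3498·0.0000] = 29.0358
Node d (S = 39): V_d = e^(−0.1)·[0.6502·0.0000 + 0.3498·0.0000] = 0.0000
Node 0 (S = 60): V_0 = e^(−0.1)·[0.6502·29.0358 + 0.3498·0.0000] = 17.0837

£17.08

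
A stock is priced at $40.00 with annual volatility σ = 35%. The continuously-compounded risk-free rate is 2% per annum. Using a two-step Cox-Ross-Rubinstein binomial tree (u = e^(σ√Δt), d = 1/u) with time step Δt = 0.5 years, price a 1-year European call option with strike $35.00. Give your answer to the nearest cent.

CRR parameters: u = e^(σ√Δt) = e^(0.35·√0.5) = 1.2808, d = 1/u = 0.7808
Per-period rate: rΔt = 0.02·0.5 = 0.01, so R = e^0.01 = 1.0101
Risk-neutral probability p = (e^0.01 − 0.7808)/(1.2808 − 0.7808) = 0.2293/0.5000 = 0.4585
Terminal stock prices: S_uu = 65.62, S_ud = 40, S_dd = 24.38
Terminal payoffs (S − K): max(30.62, 0) = 30.62, max(5, 0) = 5, max(-10.62, 0) = 0
Node u (S = 51.23): V_u = e^(−0.01)·[0.4585·30.6183 + 0.5415·5.0000] = 16.5804
Node d (S = 31.23): V_d = e^(−0.01)·[0.4585·5.0000 + 0.5415·0.0000] = 2.2699
Node 0 (S = 40): V_0 = e^(−0.01)·[0.4585·16.5804 + 0.5415·2.2699] = 8.7440

$8.74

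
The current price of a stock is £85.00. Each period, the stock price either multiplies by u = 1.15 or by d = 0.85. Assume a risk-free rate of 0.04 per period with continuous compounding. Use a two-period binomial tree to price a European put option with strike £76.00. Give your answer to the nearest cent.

£1.78

Risk-neutral probability p = (e^0.04 − 0.85)/(1.15 − 0.85) = 0.1908/0.3000 = 0.6360
Terminal stock prices: S_uu = 112.4, S_ud = 83.09, S_dd = 61.41
Terminal payoffs (K − S): max(-36.41, 0) = 0, max(-7.087, 0) = 0, max(14.59, 0) = 14.59
Node u (S = 97.75): V_u = e^(−0.04)·[0.6360·0.0000 + 0.3640·0.0000] = 0.0000
Node d (S = 72.25): V_d = e^(−0.04)·[0.6360·0.0000 + 0.3640·14.5875] = 5.1011
Node 0 (S = 85): V_0 = e^(−0.04)·[0.6360·0.0000 + 0.3640·5.1011] = 1.7838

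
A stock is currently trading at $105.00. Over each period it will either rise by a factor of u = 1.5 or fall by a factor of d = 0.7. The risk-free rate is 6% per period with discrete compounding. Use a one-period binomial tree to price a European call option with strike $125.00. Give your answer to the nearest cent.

Risk-neutral probability p = (1 + 0.06 − 0.7)/(1.5 − 0.7) = 0.3600/0.8000 = 0.4500
Terminal stock prices: S_u = 157.5, S_d = 73.5
Terminal payoffs (S − K): max(32.5, 0) = 32.5, max(-51.5, 0) = 0
Node 0 (S = 105): V_0 = 1/1.06·[0.4500·32.5000 + 0.5500·0.0000] = 13.7972

$13.80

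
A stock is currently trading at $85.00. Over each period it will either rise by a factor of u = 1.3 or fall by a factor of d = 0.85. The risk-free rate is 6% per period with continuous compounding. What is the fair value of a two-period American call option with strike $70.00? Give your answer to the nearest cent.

Risk-neutral probability p = (e^0.06 − 0.85)/(1.3 − 0.85) = 0.2118/0.4500 = 0.4707
Terminal stock prices: S_uu = 143.7, S_ud = 93.92, S_dd = 61.41
Terminal payoffs (S − K): max(73.65, 0) = 73.65, max(23.92, 0) = 23.92, max(-8.588, 0) = 0
Node u (S = 110.5): continuation = e^(−0.06)·[0.4707·73.6500 + 0.5293·23.9250] = 44.5765; exercise value = 40.5000 ≤ continuation, so V_u = 44.5765
Node d (S = 72.25): continuation = e^(−0.06)·[0.4707·23.9250 + 0.5293·0.0000] = 10.6068; exercise value = 2.2500 ≤ continuation, so V_d = 10.6068
Node 0 (S = 85): continuation = e^(−0.06)·[0.4707·44.5765 + 0.5293·10.6068] = 25.0490; exercise value = 15.0000 ≤ continuation, so V_0 = 25.0490

$25.05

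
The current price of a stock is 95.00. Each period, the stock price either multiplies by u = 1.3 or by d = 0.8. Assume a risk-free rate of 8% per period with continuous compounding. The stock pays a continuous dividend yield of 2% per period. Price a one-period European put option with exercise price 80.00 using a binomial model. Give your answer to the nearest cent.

Per-period risk-free factor R = e^0.08 = 1.0833; dividend-adjusted growth = e^(0.08−0.02) = 1.0618.
Risk-neutral probability p = (1.0618 − 0.8)/(1.3 − 0.8) = 0.2618/0.5000 = 0.5237
Terminal stock prices: S_u = 123.5, S_d = 76
Terminal payoffs (K − S): max(-43.5, 0) = 0, max(4, 0) = 4
Node 0 (S = 95): V_0 = e^(−0.08)·[0.5237·0.0000 + 0.4763·4.0000] = 1.7588

1.76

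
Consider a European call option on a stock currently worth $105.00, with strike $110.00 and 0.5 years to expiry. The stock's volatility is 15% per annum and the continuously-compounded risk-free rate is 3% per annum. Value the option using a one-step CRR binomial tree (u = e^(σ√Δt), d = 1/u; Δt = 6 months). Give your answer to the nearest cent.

$3.62

CRR parameters: u = e^(σ√Δt) = e^(0.15·√0.5) = 1.1119, d = 1/u = 0.8994
Per-period rate: rΔt = 0.03·0.5 = 0.015, so R = e^0.015 = 1.0151
Risk-neutral probability p = (e^0.015 − 0.8994)/(1.1119 − 0.8994) = 0.1157/0.2125 = 0.5446
Terminal stock prices: S_u = 116.7, S_d = 94.43
Terminal payoffs (S − K): max(6.749, 0) = 6.749, max(-15.57, 0) = 0
Node 0 (S = 105): V_0 = e^(−0.015)·[0.5446·6.7490 + 0.4554·0.0000] = 3.6209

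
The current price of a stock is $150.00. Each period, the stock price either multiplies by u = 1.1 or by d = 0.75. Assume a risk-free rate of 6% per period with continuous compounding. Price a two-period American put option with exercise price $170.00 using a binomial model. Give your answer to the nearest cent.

$20.00

Risk-neutral probability p = (e^0.06 − 0.75)/(1.1 − 0.75) = 0.3118/0.3500 = 0.8910
Terminal stock prices: S_uu = 181.5, S_ud = 123.8, S_dd = 84.38
Terminal payoffs (K − S): max(-11.5, 0) = 0, max(46.25, 0) = 46.25, max(85.62, 0) = 85.62
Node u (S = 165): continuation = e^(−0.06)·[0.8910·0.0000 + 0.1090·46.2500] = 4.7493; exercise value = 5.0000 > continuation, so V_u = 5.0000 (exercise)
Node d (S = 112.5): continuation = e^(−0.06)·[0.8910·46.2500 + 0.1090·85.6250] = 47.6000; exercise value = 57.5000 > continuation, so V_d = 57.5000 (exercise)
Node 0 (S = 150): continuation = e^(−0.06)·[0.8910·5.0000 + 0.1090·57.5000] = 10.1000; exercise value = 20.0000 > continuation, so V_0 = 20.0000 (exercise)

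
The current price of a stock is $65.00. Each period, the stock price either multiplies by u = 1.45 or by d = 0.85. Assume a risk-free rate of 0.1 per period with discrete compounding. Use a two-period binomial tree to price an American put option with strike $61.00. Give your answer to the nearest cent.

$3.95

Risk-neutral probability p = (1 + 0.1 − 0.85)/(1.45 − 0.85) = 0.2500/0.6000 = 0.4167
Terminal stock prices: S_uu = 136.7, S_ud = 80.11, S_dd = 46.96
Terminal payoffs (K − S): max(-75.66, 0) = 0, max(-19.11, 0) = 0, max(14.04, 0) = 14.04
Node u (S = 94.25): continuation = 1/1.1·[0.4167·0.0000 + 0.5833·0.0000] = 0.0000; exercise value = 0.0000 ≤ continuation, so V_u = 0.0000
Node d (S = 55.25): continuation = 1/1.1·[0.4167·0.0000 + 0.5833·14.0375] = 7.4441; exercise value = 5.7500 ≤ continuation, so V_d = 7.4441
Node 0 (S = 65): continuation = 1/1.1·[0.4167·0.0000 + 0.5833·7.4441] = 3.9476; exercise value = 0.0000 ≤ continuation, so V_0 = 3.9476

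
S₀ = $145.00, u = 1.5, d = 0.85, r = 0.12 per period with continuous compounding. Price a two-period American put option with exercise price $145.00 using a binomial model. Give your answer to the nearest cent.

Risk-neutral probability p = (e^0.12 − 0.85)/(1.5 − 0.85) = 0.2775/0.6500 = 0.4269
Terminal stock prices: S_uu = 326.2, S_ud = 184.9, S_dd = 104.8
Terminal payoffs (K − S): max(-181.2, 0) = 0, max(-39.88, 0) = 0, max(40.24, 0) = 40.24
Node u (S = 217.5): continuation = e^(−0.12)·[0.4269·0.0000 + 0.5731·0.0000] = 0.0000; exercise value = 0.0000 ≤ continuation, so V_u = 0.0000
Node d (S = 123.2): continuation = e^(−0.12)·[0.4269·0.0000 + 0.5731·40.2375] = 20.4518; exercise value = 21.7500 > continuation, so V_d = 21.7500 (exercise)
Node 0 (S = 145): continuation = e^(−0.12)·[0.4269·0.0000 + 0.5731·21.7500] = 11.0550; exercise value = 0.0000 ≤ continuation, so V_0 = 11.0550

$11.06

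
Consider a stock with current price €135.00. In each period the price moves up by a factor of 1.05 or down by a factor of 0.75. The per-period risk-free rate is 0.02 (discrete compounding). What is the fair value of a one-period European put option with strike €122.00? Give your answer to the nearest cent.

Risk-neutral probability p = (1 + 0.02 − 0.75)/(1.05 − 0.75) = 0.2700/0.3000 = 0.9000
Terminal stock prices: S_u = 141.8, S_d = 101.2
Terminal payoffs (K − S): max(-19.75, 0) = 0, max(20.75, 0) = 20.75
Node 0 (S = 135): V_0 = 1/1.02·[0.9000·0.0000 + 0.1000·20.7500] = 2.0343

€2.03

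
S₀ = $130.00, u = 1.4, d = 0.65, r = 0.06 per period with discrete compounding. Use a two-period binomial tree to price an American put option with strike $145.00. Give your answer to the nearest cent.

Risk-neutral probability p = (1 + 0.06 − 0.65)/(1.4 − 0.65) = 0.4100/0.7500 = 0.5467
Terminal stock prices: S_uu = 254.8, S_ud = 118.3, S_dd = 54.93
Terminal payoffs (K − S): max(-109.8, 0) = 0, max(26.7, 0) = 26.7, max(90.07, 0) = 90.07
Node u (S = 182): continuation = 1/1.06·[0.5467·0.0000 + 0.4533·26.7000] = 11.4189; exercise value = 0.0000 ≤ continuation, so V_u = 11.4189
Node d (S = 84.5): continuation = 1/1.06·[0.5467·26.7000 + 0.4533·90.0750] = 52.2925; exercise value = 60.5000 > continuation, so V_d = 60.5000 (exercise)
Node 0 (S = 130): continuation = 1/1.06·[0.5467·11.4189 + 0.4533·60.5000] = 31.7632; exercise value = 15.0000 ≤ continuation, so V_0 = 31.7632

$31.76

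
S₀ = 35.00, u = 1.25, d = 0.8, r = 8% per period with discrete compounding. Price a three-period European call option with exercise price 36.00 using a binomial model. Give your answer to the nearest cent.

Risk-neutral probability p = (1 + 0.08 − 0.8)/(1.25 − 0.8) = 0.2800/0.4500 = 0.6222
Terminal stock prices: S_uuu = 68.36, S_uud = 43.75, S_udd = 28, S_ddd = 17.92
Terminal payoffs (S − K): max(32.36, 0) = 32.36, max(7.75, 0) = 7.75, max(-8, 0) = 0, max(-18.08, 0) = 0
Node uu (S = 54.69): V_uu = 1/1.08·[0.6222·32.3594 + 0.3778·7.7500] = 21.3542
Node ud (S = 35): V_ud = 1/1.08·[0.6222·7.7500 + 0.3778·0.0000] = 4.4650
Node dd (S = 22.4): V_dd = 1/1.08·[0.6222·0.0000 + 0.3778·0.0000] = 0.0000
Node u (S = 43.75): V_u = 1/1.08·[0.6222·21.3542 + 0.3778·4.4650] = 13.8647
Node d (S = 28): V_d = 1/1.08·[0.6222·4.4650 + 0.3778·0.0000] = 2.5724
Node 0 (S = 35): V_0 = 1/1.08·[0.6222·13.8647 + 0.3778·2.5724] = 8.8877

8.89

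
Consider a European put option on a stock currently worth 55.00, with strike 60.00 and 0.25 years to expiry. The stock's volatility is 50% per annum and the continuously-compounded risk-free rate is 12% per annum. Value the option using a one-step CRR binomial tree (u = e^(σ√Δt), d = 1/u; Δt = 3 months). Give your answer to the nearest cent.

8.36

CRR parameters: u = e^(σ√Δt) = e^(0.5·√0.25) = 1.2840, d = 1/u = 0.7788
Per-period rate: rΔt = 0.12·0.25 = 0.03, so R = e^0.03 = 1.0305
Risk-neutral probability p = (e^0.03 − 0.7788)/(1.2840 − 0.7788) = 0.2517/0.5052 = 0.4981
Terminal stock prices: S_u = 70.62, S_d = 42.83
Terminal payoffs (K − S): max(-10.62, 0) = 0, max(17.17, 0) = 17.17
Node 0 (S = 55): V_0 = e^(−0.03)·[0.4981·0.0000 + 0.5019·17.1660] = 8.3609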